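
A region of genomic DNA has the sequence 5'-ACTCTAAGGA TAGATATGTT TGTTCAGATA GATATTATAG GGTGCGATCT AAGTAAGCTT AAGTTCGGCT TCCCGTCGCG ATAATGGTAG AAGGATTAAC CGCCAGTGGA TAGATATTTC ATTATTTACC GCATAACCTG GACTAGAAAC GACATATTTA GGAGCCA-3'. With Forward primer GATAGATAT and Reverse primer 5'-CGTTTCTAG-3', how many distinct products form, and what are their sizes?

Three products: 143 bp, 125 bp, 43 bp

The forward primer GATAGATAT matches the top strand at positions 9–17, 27–35, 109–117.
The reverse primer's reverse complement is CTAGAAACG, matching at positions 143–151.
Each forward site pairs with the reverse site to give a product ending at position 151: sizes 143, 125, 43 bp.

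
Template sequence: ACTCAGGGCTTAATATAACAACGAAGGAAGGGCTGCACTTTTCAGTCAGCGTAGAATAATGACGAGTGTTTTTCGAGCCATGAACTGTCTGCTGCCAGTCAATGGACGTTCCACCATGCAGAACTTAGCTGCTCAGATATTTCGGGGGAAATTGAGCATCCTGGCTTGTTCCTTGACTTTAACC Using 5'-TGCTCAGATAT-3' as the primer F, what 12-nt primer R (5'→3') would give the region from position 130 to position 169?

The product's 3' end on the top strand is position 169.
The reverse primer anneals to the top strand over positions 158–169, i.e. to ATCCTGGCTTGT.
Its sequence written 5'→3' is the reverse complement: ACAAGCCAGGAT.

5'-ACAAGCCAGGAT-3'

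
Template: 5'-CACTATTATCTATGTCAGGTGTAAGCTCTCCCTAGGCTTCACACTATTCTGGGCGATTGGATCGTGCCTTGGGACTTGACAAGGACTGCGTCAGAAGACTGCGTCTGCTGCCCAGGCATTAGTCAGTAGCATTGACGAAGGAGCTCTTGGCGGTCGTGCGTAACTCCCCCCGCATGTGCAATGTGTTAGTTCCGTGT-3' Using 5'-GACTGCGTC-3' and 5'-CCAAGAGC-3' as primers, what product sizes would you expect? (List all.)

67 bp, 54 bp

The forward primer GACTGCGTC matches the top strand at positions 84–92, 97–105.
The reverse primer's reverse complement is GCTCTTGG, matching at positions 143–150.
Each forward site pairs with the reverse site to give a product ending at position 150: sizes 67, 54 bp.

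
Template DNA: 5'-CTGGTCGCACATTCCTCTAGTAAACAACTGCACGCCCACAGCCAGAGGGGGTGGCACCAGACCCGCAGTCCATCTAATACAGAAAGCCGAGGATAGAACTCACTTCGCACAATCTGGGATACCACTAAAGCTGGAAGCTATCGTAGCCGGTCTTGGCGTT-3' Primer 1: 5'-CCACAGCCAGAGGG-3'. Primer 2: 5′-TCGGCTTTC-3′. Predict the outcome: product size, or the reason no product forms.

Yes — a 55 bp product.

Primer 1 (CCACAGCCAGAGGG) matches the top strand at positions 36–49; it acts as a forward primer.
Primer 2's reverse complement is GAAAGCCGA, matching the top strand at positions 82–90; it acts as a reverse primer.
The 3' ends face each other across positions 36–90, giving a 55 bp product.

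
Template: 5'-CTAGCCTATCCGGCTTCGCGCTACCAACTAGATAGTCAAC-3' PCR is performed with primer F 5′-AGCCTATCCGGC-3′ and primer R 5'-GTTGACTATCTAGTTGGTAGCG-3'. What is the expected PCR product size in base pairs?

Scanning the template, AGCCTATCCGGC occurs at positions 3–14; this primer anneals to the bottom strand there with its 3' end pointing downstream.
Reverse complement of the reverse primer: CGCTACCAACTAGATAGTCAAC. This occurs on the top strand at positions 19–40.
The product runs from position 3 to position 40, so its length is 40 − 3 + 1 = 38 bp.

38 bp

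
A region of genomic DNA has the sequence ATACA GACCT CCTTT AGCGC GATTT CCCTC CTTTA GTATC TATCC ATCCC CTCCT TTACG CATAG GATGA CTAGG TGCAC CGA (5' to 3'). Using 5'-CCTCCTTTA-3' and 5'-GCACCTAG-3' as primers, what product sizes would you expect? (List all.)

The forward primer CCTCCTTTA matches the top strand at positions 8–16, 27–35, 50–58.
The reverse primer's reverse complement is CTAGGTGC, matching at positions 71–78.
Each forward site pairs with the reverse site to give a product ending at position 78: sizes 71, 52, 29 bp.

71 bp, 52 bp, 29 bp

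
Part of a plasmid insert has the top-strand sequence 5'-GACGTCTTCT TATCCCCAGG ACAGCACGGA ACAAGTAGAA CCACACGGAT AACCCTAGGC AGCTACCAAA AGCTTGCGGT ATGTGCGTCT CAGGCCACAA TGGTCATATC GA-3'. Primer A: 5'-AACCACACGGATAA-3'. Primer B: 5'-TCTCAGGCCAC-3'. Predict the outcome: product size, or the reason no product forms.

Primer A (AACCACACGGATAA) matches the top strand at positions 39–52 (3' end points downstream).
Primer B (TCTCAGGCCAC) also matches the top strand directly, at positions 88–98 — its reverse complement GTGGCCTGAGA is not present.
Both primers anneal to the bottom strand with 3' ends pointing the same way, so neither can prime synthesis back toward the other.

No product — both primers anneal to the same strand and extend in the same direction.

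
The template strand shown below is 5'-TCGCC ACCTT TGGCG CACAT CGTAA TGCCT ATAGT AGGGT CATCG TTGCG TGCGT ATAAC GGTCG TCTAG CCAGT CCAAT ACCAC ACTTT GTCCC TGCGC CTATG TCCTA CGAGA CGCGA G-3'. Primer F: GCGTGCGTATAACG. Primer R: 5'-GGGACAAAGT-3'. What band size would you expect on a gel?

The forward primer matches the template at positions 48–61.
The reverse primer's reverse complement is ACTTTGTCCC, which matches the template at positions 86–95.
The product runs from position 48 to position 95, so its length is 95 − 48 + 1 = 48 bp.

48 bp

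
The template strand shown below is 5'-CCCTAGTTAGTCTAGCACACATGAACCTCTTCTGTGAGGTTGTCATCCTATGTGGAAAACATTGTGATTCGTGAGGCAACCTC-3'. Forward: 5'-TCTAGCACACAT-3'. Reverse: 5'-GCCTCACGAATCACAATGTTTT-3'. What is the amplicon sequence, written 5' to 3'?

5'-TCTAGCACACATGAACCTCTTCTGTGAGGTTGTCATCCTATGTGGAAAACATTGTGATTCGTGAGGC-3'

Forward primer TCTAGCACACAT is found on the top strand at positions 11–22.
Taking the reverse complement of GCCTCACGAATCACAATGTTTT gives AAAACATTGTGATTCGTGAGGC, found at positions 56–77 on the template; the primer anneals here to the top strand with its 3' end pointing upstream.
The product is the template from position 11 through 77 (67 bp).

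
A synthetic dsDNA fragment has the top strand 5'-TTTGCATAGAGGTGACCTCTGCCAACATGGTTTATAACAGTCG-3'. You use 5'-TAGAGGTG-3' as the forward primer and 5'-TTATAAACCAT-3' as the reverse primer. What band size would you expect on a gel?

Forward primer TAGAGGTG is found on the top strand at positions 7–14.
Reverse complement of the reverse primer: ATGGTTTATAA. This occurs on the top strand at positions 27–37.
Amplicon spans positions 7–37: 31 bp.

31 bp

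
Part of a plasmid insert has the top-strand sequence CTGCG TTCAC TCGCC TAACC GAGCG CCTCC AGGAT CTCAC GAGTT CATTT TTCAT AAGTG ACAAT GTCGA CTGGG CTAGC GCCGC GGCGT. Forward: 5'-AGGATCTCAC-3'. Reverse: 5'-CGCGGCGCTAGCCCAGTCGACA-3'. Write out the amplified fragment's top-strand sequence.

The forward primer matches the template at positions 31–40.
Reverse complement of the reverse primer: TGTCGACTGGGCTAGCGCCGCG. This occurs on the top strand at positions 65–86.
The product is the template from position 31 through 86 (56 bp).

5'-AGGATCTCACGAGTTCATTTTTCATAAGTGACAATGTCGACTGGGCTAGCGCCGCG-3'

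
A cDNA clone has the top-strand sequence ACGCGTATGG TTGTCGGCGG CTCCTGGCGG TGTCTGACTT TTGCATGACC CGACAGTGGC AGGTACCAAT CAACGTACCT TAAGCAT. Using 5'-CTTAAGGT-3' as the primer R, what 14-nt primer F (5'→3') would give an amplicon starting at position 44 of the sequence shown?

The reverse primer's reverse complement ACCTTAAG matches the template at positions 77–84; the product starts at position 44.
The forward primer is identical to the top strand over positions 44–57: CATGACCCGACAGT.

5'-CATGACCCGACAGT-3'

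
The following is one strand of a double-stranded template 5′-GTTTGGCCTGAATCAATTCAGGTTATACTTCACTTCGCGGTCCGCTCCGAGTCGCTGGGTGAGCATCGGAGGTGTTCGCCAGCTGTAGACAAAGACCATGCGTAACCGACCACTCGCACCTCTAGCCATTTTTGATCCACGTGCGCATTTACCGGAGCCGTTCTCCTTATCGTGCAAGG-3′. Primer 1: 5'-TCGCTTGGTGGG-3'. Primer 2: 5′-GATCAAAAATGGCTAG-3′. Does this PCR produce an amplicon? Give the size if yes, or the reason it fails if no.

No product — primer 1 has no binding site in the template.

Primer 1 (TCGCTTGGTGGG) does not match the top strand, and its reverse complement CCCACCAAGCGA does not match either.
With no annealing site for primer 1, no amplification occurs.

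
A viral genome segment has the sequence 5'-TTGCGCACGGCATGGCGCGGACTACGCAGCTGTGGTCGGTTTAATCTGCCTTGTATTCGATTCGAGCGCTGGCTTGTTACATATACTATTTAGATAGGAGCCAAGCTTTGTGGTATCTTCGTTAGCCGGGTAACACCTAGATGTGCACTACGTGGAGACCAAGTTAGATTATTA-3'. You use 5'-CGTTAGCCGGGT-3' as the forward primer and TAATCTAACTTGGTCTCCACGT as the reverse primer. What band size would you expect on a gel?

The forward primer matches the template at positions 120–131.
The reverse primer's reverse complement is ACGTGGAGACCAAGTTAGATTA, which matches the template at positions 150–171.
Product length = (reverse-primer end) − (forward-primer start) + 1 = 171 − 120 + 1 = 52 bp.

52 bp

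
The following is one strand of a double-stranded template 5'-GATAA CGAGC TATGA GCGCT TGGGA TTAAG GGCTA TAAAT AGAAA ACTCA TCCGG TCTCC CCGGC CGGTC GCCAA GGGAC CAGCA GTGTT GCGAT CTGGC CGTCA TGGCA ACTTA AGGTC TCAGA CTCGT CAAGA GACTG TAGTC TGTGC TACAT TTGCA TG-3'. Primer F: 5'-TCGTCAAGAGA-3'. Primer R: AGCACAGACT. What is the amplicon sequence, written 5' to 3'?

5'-TCGTCAAGAGACTGTAGTCTGTGCT-3'

The forward primer matches the template at positions 127–137.
Reverse complement of the reverse primer: AGTCTGTGCT. This occurs on the top strand at positions 142–151.
The product is the template from position 127 through 151 (25 bp).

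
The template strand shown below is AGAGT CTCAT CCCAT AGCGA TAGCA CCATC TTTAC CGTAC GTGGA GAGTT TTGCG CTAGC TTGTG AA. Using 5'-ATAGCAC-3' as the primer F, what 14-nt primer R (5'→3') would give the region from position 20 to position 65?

The product's 3' end on the top strand is position 65.
The reverse primer anneals to the top strand over positions 52–65, i.e. to TGCGCTAGCTTGTG.
Its sequence written 5'→3' is the reverse complement: CACAAGCTAGCGCA.

5'-CACAAGCTAGCGCA-3'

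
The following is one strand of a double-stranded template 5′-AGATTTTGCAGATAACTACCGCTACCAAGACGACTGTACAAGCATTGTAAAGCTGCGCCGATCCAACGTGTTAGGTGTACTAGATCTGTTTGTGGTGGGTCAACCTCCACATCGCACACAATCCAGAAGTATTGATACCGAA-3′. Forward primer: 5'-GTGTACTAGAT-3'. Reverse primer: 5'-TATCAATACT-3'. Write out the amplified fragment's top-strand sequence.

5'-GTGTACTAGATCTGTTTGTGGTGGGTCAACCTCCACATCGCACACAATCCAGAAGTATTGATA-3'

Scanning the template, GTGTACTAGAT occurs at positions 75–85; this primer anneals to the bottom strand there with its 3' end pointing downstream.
Reverse complement of the reverse primer: AGTATTGATA. This occurs on the top strand at positions 128–137.
The product is the template from position 75 through 137 (63 bp).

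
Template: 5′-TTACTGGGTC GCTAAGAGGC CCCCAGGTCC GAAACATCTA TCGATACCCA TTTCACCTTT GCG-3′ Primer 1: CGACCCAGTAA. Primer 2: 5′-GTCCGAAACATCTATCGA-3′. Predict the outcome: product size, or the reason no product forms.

No product — the primers' 3' ends point away from each other.

Primer 1 (CGACCCAGTAA) has reverse complement TTACTGGGTCG, which matches the top strand at positions 1–11; primer 1 anneals to the top strand there with its 3' end pointing upstream toward position 1.
Primer 2 (GTCCGAAACATCTATCGA) matches the top strand directly at positions 27–44; it anneals to the bottom strand with its 3' end pointing downstream toward position 44.
The 3' ends diverge (primer 1 extends toward position 1, primer 2 toward position 63), so the primers never converge on a shared product.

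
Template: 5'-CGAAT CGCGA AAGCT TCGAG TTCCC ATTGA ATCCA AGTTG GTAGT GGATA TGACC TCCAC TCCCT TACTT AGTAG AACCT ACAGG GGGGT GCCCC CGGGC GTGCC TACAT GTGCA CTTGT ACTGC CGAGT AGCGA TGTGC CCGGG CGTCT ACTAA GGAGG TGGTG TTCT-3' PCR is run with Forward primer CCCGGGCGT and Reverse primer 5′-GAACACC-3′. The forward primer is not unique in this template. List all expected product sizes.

The forward primer CCCGGGCGT matches the top strand at positions 94–102, 140–148.
The reverse primer's reverse complement is GGTGTTC, matching at positions 162–168.
Each forward site pairs with the reverse site to give a product ending at position 168: sizes 75, 29 bp.

75 bp, 29 bp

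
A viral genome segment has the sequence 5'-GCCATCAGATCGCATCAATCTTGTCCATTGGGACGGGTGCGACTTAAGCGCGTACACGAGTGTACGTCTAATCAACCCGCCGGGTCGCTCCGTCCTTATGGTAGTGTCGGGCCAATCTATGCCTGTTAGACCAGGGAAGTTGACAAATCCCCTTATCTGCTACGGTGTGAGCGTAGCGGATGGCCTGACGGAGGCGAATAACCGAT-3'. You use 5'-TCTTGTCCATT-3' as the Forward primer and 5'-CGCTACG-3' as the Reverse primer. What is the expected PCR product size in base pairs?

Forward primer TCTTGTCCATT is found on the top strand at positions 19–29.
The reverse primer's reverse complement is CGTAGCG, which matches the template at positions 172–178.
Product length = (reverse-primer end) − (forward-primer start) + 1 = 178 − 19 + 1 = 160 bp.

160 bp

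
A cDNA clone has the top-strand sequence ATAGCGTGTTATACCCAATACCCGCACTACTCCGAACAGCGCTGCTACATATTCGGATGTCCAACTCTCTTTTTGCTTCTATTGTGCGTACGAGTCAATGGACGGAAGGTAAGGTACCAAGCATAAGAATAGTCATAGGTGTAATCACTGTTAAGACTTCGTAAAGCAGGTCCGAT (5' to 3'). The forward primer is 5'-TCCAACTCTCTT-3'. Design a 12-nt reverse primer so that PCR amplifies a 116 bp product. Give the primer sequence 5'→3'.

The forward primer binds at positions 60–71, so a 116 bp product ends at position 60 + 116 − 1 = 175.
The reverse primer anneals to the top strand over positions 164–175, i.e. to AAGCAGGTCCGA.
Its sequence written 5'→3' is the reverse complement: TCGGACCTGCTT.

5'-TCGGACCTGCTT-3'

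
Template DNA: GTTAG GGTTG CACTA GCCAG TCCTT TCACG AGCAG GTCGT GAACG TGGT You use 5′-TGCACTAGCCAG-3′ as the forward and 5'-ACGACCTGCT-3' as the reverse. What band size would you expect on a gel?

The forward primer matches the template at positions 9–20.
Reverse complement of the reverse primer: AGCAGGTCGT. This occurs on the top strand at positions 31–40.
Product length = (reverse-primer end) − (forward-primer start) + 1 = 40 − 9 + 1 = 32 bp.

32 bp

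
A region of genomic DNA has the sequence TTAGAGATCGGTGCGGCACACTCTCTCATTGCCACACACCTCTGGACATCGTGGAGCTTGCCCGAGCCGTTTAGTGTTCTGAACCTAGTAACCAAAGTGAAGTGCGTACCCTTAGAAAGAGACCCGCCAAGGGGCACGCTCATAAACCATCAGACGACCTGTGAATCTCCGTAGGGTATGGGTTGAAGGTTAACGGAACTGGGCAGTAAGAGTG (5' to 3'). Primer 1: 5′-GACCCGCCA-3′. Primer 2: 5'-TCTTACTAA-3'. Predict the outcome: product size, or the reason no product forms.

No product — primer 2 has no binding site in the template.

Primer 2 (TCTTACTAA) does not match the top strand, and its reverse complement TTAGTAAGA does not match either.
With no annealing site for primer 2, no amplification occurs.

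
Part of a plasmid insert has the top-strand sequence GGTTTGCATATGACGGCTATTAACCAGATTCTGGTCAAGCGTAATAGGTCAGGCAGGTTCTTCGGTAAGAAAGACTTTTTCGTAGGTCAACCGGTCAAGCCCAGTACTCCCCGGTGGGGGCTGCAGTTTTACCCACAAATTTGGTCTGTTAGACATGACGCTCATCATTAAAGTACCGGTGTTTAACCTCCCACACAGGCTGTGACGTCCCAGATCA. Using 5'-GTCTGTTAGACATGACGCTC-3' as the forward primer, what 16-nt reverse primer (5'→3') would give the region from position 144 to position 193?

The product's 3' end on the top strand is position 193.
The reverse primer anneals to the top strand over positions 178–193, i.e. to GGTGTTTAACCTCCCA.
Its sequence written 5'→3' is the reverse complement: TGGGAGGTTAAACACC.

5'-TGGGAGGTTAAACACC-3'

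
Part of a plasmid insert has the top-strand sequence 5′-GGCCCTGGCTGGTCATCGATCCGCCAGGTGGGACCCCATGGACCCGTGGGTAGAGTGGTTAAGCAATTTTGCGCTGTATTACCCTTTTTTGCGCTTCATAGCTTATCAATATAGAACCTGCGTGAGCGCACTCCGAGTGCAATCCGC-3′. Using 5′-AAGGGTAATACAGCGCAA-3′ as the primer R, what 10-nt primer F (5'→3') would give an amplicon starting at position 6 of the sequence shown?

5'-TGGCTGGTCA-3'

The reverse primer's reverse complement TTGCGCTGTATTACCCTT matches the template at positions 69–86; the product starts at position 6.
The forward primer is identical to the top strand over positions 6–15: TGGCTGGTCA.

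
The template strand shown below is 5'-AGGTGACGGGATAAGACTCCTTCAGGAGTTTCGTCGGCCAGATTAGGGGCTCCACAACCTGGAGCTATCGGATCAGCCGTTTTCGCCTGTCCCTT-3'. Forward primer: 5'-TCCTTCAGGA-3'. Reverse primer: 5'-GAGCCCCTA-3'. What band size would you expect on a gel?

35 bp

Scanning the template, TCCTTCAGGA occurs at positions 18–27; this primer anneals to the bottom strand there with its 3' end pointing downstream.
Taking the reverse complement of GAGCCCCTA gives TAGGGGCTC, found at positions 44–52 on the template; the primer anneals here to the top strand with its 3' end pointing upstream.
The product runs from position 18 to position 52, so its length is 52 − 18 + 1 = 35 bp.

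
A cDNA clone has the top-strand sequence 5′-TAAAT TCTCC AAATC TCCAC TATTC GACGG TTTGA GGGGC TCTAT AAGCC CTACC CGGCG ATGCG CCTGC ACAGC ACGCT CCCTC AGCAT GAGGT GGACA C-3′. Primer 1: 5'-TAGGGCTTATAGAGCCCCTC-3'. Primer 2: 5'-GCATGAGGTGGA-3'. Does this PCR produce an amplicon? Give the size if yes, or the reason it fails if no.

No product — the primers' 3' ends point away from each other.

Primer 1 (TAGGGCTTATAGAGCCCCTC) has reverse complement GAGGGGCTCTATAAGCCCTA, which matches the top strand at positions 34–53; primer 1 anneals to the top strand there with its 3' end pointing upstream toward position 34.
Primer 2 (GCATGAGGTGGA) matches the top strand directly at positions 87–98; it anneals to the bottom strand with its 3' end pointing downstream toward position 98.
The 3' ends diverge (primer 1 extends toward position 1, primer 2 toward position 101), so the primers never converge on a shared product.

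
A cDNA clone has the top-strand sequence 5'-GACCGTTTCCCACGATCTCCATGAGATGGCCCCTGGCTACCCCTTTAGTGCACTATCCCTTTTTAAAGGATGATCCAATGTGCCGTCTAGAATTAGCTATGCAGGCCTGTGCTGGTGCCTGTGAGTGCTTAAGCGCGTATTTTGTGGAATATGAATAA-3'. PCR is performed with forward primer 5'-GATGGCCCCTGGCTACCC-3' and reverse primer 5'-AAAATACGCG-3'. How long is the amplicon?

119 bp

Scanning the template, GATGGCCCCTGGCTACCC occurs at positions 25–42; this primer anneals to the bottom strand there with its 3' end pointing downstream.
Reverse complement of the reverse primer: CGCGTATTTT. This occurs on the top strand at positions 134–143.
Product length = (reverse-primer end) − (forward-primer start) + 1 = 143 − 25 + 1 = 119 bp.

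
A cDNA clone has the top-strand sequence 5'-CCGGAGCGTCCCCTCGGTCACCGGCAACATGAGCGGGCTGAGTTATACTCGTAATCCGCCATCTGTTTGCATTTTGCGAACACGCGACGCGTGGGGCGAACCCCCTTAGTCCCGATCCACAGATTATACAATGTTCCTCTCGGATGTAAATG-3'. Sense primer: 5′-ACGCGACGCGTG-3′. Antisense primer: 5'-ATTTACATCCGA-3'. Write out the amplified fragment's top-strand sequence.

5'-ACGCGACGCGTGGGGCGAACCCCCTTAGTCCCGATCCACAGATTATACAATGTTCCTCTCGGATGTAAAT-3'

Scanning the template, ACGCGACGCGTG occurs at positions 82–93; this primer anneals to the bottom strand there with its 3' end pointing downstream.
Taking the reverse complement of ATTTACATCCGA gives TCGGATGTAAAT, found at positions 140–151 on the template; the primer anneals here to the top strand with its 3' end pointing upstream.
The product is the template from position 82 through 151 (70 bp).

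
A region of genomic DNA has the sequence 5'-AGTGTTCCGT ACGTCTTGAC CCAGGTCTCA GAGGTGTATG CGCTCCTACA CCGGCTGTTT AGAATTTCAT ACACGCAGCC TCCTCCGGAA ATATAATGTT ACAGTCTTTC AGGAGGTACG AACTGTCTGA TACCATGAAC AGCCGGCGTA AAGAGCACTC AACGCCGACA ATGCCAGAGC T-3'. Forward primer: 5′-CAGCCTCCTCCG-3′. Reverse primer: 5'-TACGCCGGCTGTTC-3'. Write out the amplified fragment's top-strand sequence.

5'-CAGCCTCCTCCGGAAATATAATGTTACAGTCTTTCAGGAGGTACGAACTGTCTGATACCATGAACAGCCGGCGTA-3'

The forward primer matches the template at positions 76–87.
The reverse primer's reverse complement is GAACAGCCGGCGTA, which matches the template at positions 137–150.
The product is the template from position 76 through 150 (75 bp).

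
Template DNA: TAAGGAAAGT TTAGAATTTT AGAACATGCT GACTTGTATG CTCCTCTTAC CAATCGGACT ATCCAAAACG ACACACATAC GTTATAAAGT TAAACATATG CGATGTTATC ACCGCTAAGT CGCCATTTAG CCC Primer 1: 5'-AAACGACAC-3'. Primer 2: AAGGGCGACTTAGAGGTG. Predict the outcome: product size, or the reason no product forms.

No product — primer 2 has no binding site in the template.

Primer 2 (AAGGGCGACTTAGAGGTG) does not match the top strand, and its reverse complement CACCTCTAAGTCGCCCTT does not match either.
With no annealing site for primer 2, no amplification occurs.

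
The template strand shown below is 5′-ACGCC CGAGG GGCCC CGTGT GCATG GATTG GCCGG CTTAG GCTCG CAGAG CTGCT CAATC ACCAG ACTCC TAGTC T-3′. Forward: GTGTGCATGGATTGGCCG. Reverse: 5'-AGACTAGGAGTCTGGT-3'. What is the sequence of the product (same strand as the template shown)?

Scanning the template, GTGTGCATGGATTGGCCG occurs at positions 17–34; this primer anneals to the bottom strand there with its 3' end pointing downstream.
Taking the reverse complement of AGACTAGGAGTCTGGT gives ACCAGACTCCTAGTCT, found at positions 61–76 on the template; the primer anneals here to the top strand with its 3' end pointing upstream.
The product is the template from position 17 through 76 (60 bp).

5'-GTGTGCATGGATTGGCCGGCTTAGGCTCGCAGAGCTGCTCAATCACCAGACTCCTAGTCT-3'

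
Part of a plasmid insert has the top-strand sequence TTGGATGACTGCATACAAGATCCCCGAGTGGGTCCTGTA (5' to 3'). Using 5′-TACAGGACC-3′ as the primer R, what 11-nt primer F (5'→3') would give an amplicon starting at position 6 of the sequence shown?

5'-TGACTGCATAC-3'

The reverse primer's reverse complement GGTCCTGTA matches the template at positions 31–39; the product starts at position 6.
The forward primer is identical to the top strand over positions 6–16: TGACTGCATAC.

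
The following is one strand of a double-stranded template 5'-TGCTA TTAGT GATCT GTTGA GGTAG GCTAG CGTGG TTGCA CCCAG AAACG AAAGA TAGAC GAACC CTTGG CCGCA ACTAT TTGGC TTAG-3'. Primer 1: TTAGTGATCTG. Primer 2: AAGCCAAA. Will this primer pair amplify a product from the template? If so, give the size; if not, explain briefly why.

Yes — an 82 bp product.

Primer 1 (TTAGTGATCTG) matches the top strand at positions 6–16; it acts as a forward primer.
Primer 2's reverse complement is TTTGGCTT, matching the top strand at positions 80–87; it acts as a reverse primer.
The 3' ends face each other across positions 6–87, giving an 82 bp product.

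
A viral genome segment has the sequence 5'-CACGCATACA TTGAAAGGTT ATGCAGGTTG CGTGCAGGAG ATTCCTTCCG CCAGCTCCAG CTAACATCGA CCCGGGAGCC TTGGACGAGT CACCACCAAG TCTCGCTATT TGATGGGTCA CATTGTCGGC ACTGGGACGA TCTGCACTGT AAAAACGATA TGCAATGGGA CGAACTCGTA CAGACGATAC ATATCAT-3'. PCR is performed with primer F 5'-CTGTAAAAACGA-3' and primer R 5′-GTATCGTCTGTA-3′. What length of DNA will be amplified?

44 bp

Scanning the template, CTGTAAAAACGA occurs at positions 147–158; this primer anneals to the bottom strand there with its 3' end pointing downstream.
Reverse complement of the reverse primer: TACAGACGATAC. This occurs on the top strand at positions 179–190.
Product length = (reverse-primer end) − (forward-primer start) + 1 = 190 − 147 + 1 = 44 bp.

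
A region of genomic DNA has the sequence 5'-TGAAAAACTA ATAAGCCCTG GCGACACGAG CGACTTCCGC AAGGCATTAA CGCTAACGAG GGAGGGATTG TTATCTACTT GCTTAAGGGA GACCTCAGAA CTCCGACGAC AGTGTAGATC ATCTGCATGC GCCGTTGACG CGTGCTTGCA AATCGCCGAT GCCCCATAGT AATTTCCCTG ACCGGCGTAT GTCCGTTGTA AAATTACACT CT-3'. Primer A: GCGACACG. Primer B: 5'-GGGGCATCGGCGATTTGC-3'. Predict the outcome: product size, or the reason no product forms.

Yes — a 145 bp product.

Primer A (GCGACACG) matches the top strand at positions 21–28; it acts as a forward primer.
Primer B's reverse complement is GCAAATCGCCGATGCCCC, matching the top strand at positions 148–165; it acts as a reverse primer.
The 3' ends face each other across positions 21–165, giving a 145 bp product.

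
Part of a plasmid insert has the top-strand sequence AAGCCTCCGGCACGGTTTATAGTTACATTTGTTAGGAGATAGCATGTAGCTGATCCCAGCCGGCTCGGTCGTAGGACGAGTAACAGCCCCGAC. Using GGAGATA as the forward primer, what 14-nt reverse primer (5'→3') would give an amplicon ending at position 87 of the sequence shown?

5'-GCTGTTACTCGTCC-3'

The forward primer binds at positions 35–41; the product's 3' end on the top strand is position 87.
The reverse primer anneals to the top strand over positions 74–87, i.e. to GGACGAGTAACAGC.
Its sequence written 5'→3' is the reverse complement: GCTGTTACTCGTCC.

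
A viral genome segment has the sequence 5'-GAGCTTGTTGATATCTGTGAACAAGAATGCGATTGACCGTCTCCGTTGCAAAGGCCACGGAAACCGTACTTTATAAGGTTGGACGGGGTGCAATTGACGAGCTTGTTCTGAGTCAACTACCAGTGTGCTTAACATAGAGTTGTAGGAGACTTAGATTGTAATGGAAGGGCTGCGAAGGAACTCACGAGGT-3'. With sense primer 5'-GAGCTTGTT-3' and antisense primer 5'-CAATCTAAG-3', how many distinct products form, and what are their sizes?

Two products: 158 bp, 60 bp

The forward primer GAGCTTGTT matches the top strand at positions 1–9, 99–107.
The reverse primer's reverse complement is CTTAGATTG, matching at positions 150–158.
Each forward site pairs with the reverse site to give a product ending at position 158: sizes 158, 60 bp.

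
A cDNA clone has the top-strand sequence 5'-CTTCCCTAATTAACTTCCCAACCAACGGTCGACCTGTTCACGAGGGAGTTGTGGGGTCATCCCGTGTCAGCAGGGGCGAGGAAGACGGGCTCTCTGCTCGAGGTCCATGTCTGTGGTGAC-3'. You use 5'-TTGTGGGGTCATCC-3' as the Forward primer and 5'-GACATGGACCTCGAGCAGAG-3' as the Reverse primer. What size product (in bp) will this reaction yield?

Scanning the template, TTGTGGGGTCATCC occurs at positions 49–62; this primer anneals to the bottom strand there with its 3' end pointing downstream.
Taking the reverse complement of GACATGGACCTCGAGCAGAG gives CTCTGCTCGAGGTCCATGTC, found at positions 92–111 on the template; the primer anneals here to the top strand with its 3' end pointing upstream.
The product runs from position 49 to position 111, so its length is 111 − 49 + 1 = 63 bp.

63 bp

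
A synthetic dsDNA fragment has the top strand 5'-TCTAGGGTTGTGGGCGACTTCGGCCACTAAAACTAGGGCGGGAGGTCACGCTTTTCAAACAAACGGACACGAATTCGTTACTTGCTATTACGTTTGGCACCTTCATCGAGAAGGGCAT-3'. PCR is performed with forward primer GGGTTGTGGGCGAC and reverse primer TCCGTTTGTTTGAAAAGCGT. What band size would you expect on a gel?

63 bp

Forward primer GGGTTGTGGGCGAC is found on the top strand at positions 5–18.
Reverse complement of the reverse primer: ACGCTTTTCAAACAAACGGA. This occurs on the top strand at positions 48–67.
Amplicon spans positions 5–67: 63 bp.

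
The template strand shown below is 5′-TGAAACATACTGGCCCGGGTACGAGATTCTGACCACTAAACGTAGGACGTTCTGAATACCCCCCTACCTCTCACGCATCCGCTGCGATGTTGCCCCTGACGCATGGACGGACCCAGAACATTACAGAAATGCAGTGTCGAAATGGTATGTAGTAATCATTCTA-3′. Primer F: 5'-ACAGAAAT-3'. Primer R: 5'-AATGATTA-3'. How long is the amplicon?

38 bp

Forward primer ACAGAAAT is found on the top strand at positions 123–130.
Reverse complement of the reverse primer: TAATCATT. This occurs on the top strand at positions 153–160.
Amplicon spans positions 123–160: 38 bp.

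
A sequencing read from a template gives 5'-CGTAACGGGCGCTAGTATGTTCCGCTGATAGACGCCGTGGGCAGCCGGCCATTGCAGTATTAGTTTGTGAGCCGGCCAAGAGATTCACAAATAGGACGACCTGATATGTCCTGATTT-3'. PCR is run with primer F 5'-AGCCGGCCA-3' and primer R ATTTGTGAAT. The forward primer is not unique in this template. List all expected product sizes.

The forward primer AGCCGGCCA matches the top strand at positions 43–51, 70–78.
The reverse primer's reverse complement is ATTCACAAAT, matching at positions 83–92.
Each forward site pairs with the reverse site to give a product ending at position 92: sizes 50, 23 bp.

50 bp, 23 bp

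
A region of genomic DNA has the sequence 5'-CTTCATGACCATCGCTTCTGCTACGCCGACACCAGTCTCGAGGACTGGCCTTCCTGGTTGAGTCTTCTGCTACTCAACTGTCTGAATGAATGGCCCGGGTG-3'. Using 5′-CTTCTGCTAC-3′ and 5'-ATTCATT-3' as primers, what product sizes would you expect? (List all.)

77 bp, 28 bp

The forward primer CTTCTGCTAC matches the top strand at positions 15–24, 64–73.
The reverse primer's reverse complement is AATGAAT, matching at positions 85–91.
Each forward site pairs with the reverse site to give a product ending at position 91: sizes 77, 28 bp.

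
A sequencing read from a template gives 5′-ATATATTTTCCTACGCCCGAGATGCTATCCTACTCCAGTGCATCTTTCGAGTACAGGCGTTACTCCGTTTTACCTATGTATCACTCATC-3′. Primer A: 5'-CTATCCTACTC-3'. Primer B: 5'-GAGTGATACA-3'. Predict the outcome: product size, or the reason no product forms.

Primer A (CTATCCTACTC) matches the top strand at positions 25–35; it acts as a forward primer.
Primer B's reverse complement is TGTATCACTC, matching the top strand at positions 77–86; it acts as a reverse primer.
The 3' ends face each other across positions 25–86, giving a 62 bp product.

Yes — a 62 bp product.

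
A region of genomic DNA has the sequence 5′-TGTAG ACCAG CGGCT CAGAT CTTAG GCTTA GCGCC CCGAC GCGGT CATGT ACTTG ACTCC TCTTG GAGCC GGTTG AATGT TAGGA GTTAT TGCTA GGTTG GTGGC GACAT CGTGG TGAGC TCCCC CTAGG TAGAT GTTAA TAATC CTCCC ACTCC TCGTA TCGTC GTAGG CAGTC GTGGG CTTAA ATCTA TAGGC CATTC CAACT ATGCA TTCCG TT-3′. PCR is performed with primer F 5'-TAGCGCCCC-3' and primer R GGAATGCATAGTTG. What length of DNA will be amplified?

186 bp

Forward primer TAGCGCCCC is found on the top strand at positions 29–37.
The reverse primer's reverse complement is CAACTATGCATTCC, which matches the template at positions 201–214.
Product length = (reverse-primer end) − (forward-primer start) + 1 = 214 − 29 + 1 = 186 bp.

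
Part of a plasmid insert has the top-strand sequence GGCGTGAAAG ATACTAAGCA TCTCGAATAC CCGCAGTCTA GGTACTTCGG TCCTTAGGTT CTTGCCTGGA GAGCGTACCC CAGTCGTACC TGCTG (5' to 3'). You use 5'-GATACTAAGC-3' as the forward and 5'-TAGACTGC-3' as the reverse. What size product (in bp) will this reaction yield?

Scanning the template, GATACTAAGC occurs at positions 10–19; this primer anneals to the bottom strand there with its 3' end pointing downstream.
Reverse complement of the reverse primer: GCAGTCTA. This occurs on the top strand at positions 33–40.
The product runs from position 10 to position 40, so its length is 40 − 10 + 1 = 31 bp.

31 bp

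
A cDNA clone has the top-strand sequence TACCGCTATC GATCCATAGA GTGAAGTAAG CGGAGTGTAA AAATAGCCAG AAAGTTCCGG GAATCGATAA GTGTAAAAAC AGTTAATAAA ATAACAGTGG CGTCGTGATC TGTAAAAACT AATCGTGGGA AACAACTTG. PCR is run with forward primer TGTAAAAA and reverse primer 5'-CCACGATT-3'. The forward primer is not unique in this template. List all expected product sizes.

The forward primer TGTAAAAA matches the top strand at positions 36–43, 72–79, 111–118.
The reverse primer's reverse complement is AATCGTGG, matching at positions 121–128.
Each forward site pairs with the reverse site to give a product ending at position 128: sizes 93, 57, 18 bp.

93 bp, 57 bp, 18 bp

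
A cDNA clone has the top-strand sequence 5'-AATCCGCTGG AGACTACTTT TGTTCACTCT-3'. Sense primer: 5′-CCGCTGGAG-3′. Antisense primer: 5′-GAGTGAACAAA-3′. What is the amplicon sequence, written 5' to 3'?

Scanning the template, CCGCTGGAG occurs at positions 4–12; this primer anneals to the bottom strand there with its 3' end pointing downstream.
The reverse primer's reverse complement is TTTGTTCACTC, which matches the template at positions 19–29.
The product is the template from position 4 through 29 (26 bp).

5'-CCGCTGGAGACTACTTTTGTTCACTC-3'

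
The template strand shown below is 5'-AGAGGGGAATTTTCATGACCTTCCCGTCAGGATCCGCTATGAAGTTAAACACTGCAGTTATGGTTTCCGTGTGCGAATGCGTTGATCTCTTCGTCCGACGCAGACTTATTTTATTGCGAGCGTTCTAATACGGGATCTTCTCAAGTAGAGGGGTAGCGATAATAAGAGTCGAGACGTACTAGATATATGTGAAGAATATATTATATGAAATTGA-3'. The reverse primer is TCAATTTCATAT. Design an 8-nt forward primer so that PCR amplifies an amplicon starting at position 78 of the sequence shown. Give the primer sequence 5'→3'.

The reverse primer's reverse complement ATATGAAATTGA matches the template at positions 203–214; the product starts at position 78.
The forward primer is identical to the top strand over positions 78–85: TGCGTTGA.

5'-TGCGTTGA-3'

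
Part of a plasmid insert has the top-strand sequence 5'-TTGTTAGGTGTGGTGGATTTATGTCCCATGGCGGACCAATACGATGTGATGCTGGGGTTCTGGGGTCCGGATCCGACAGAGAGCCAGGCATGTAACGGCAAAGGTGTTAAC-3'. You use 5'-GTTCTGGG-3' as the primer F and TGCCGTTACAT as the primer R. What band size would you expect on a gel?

44 bp

The forward primer matches the template at positions 57–64.
Taking the reverse complement of TGCCGTTACAT gives ATGTAACGGCA, found at positions 90–100 on the template; the primer anneals here to the top strand with its 3' end pointing upstream.
Amplicon spans positions 57–100: 44 bp.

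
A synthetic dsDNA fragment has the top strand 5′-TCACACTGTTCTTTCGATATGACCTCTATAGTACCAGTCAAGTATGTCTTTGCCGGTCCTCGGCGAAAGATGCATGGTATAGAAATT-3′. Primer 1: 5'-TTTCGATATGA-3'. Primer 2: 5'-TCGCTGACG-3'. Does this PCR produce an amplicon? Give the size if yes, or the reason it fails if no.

No product — primer 2 has no binding site in the template.

Primer 2 (TCGCTGACG) does not match the top strand, and its reverse complement CGTCAGCGA does not match either.
With no annealing site for primer 2, no amplification occurs.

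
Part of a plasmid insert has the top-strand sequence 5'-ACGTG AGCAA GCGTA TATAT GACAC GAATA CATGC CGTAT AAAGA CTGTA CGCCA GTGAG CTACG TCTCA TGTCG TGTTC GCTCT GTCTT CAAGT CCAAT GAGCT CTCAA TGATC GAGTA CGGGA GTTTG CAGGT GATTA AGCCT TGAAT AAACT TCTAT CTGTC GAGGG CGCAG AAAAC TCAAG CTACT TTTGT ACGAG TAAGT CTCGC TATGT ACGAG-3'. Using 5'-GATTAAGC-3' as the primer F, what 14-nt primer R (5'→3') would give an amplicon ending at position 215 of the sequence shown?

The forward primer binds at positions 136–143; the product's 3' end on the top strand is position 215.
The reverse primer anneals to the top strand over positions 202–215, i.e. to AAGTCTCGCTATGT.
Its sequence written 5'→3' is the reverse complement: ACATAGCGAGACTT.

5'-ACATAGCGAGACTT-3'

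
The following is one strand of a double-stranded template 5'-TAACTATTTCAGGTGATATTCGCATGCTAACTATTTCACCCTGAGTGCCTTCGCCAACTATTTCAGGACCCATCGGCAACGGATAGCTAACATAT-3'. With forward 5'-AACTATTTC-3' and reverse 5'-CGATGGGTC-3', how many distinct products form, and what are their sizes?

Three products: 74 bp, 47 bp, 20 bp

The forward primer AACTATTTC matches the top strand at positions 2–10, 29–37, 56–64.
The reverse primer's reverse complement is GACCCATCG, matching at positions 67–75.
Each forward site pairs with the reverse site to give a product ending at position 75: sizes 74, 47, 20 bp.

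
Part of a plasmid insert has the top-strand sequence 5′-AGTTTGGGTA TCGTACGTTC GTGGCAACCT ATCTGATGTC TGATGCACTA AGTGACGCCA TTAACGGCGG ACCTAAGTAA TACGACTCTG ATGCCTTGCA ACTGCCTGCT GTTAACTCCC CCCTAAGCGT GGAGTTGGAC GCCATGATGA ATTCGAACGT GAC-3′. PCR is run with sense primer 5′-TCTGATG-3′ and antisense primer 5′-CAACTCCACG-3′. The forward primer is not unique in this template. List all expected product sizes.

106 bp, 99 bp, 51 bp

The forward primer TCTGATG matches the top strand at positions 32–38, 39–45, 87–93.
The reverse primer's reverse complement is CGTGGAGTTG, matching at positions 128–137.
Each forward site pairs with the reverse site to give a product ending at position 137: sizes 106, 99, 51 bp.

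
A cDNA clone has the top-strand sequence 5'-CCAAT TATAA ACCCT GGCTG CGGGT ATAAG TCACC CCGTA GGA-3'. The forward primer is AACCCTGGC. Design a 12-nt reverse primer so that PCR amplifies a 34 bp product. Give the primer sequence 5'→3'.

5'-TCCTACGGGGTG-3'

The forward primer binds at positions 10–18, so a 34 bp product ends at position 10 + 34 − 1 = 43.
The reverse primer anneals to the top strand over positions 32–43, i.e. to CACCCCGTAGGA.
Its sequence written 5'→3' is the reverse complement: TCCTACGGGGTG.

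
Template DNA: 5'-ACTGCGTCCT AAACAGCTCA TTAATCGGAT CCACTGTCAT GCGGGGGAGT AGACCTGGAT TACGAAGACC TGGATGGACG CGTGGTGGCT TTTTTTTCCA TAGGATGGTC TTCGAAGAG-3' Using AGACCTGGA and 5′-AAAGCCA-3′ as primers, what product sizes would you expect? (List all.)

The forward primer AGACCTGGA matches the top strand at positions 51–59, 66–74.
The reverse primer's reverse complement is TGGCTTT, matching at positions 86–92.
Each forward site pairs with the reverse site to give a product ending at position 92: sizes 42, 27 bp.

42 bp, 27 bp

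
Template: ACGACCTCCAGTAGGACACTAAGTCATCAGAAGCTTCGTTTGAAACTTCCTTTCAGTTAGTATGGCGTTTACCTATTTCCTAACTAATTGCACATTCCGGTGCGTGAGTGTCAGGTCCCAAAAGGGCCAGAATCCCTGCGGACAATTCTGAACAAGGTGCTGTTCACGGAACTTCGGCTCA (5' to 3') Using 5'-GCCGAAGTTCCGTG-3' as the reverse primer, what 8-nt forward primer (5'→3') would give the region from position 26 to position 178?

The reverse primer's reverse complement CACGGAACTTCGGC matches the template at positions 165–178; the product starts at position 26.
The forward primer is identical to the top strand over positions 26–33: ATCAGAAG.

5'-ATCAGAAG-3'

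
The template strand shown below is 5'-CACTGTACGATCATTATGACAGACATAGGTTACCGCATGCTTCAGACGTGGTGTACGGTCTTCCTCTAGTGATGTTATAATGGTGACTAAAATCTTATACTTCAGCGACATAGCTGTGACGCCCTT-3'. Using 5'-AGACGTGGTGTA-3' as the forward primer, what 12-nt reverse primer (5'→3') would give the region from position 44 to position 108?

5'-TCGCTGAAGTAT-3'

The product's 3' end on the top strand is position 108.
The reverse primer anneals to the top strand over positions 97–108, i.e. to ATACTTCAGCGA.
Its sequence written 5'→3' is the reverse complement: TCGCTGAAGTAT.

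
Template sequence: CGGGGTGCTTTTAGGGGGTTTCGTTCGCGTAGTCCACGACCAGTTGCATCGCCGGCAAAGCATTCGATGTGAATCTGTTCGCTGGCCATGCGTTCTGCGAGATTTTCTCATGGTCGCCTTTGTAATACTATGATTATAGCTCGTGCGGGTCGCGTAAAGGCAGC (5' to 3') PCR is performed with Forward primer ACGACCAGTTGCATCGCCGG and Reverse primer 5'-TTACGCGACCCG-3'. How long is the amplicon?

Scanning the template, ACGACCAGTTGCATCGCCGG occurs at positions 36–55; this primer anneals to the bottom strand there with its 3' end pointing downstream.
Taking the reverse complement of TTACGCGACCCG gives CGGGTCGCGTAA, found at positions 146–157 on the template; the primer anneals here to the top strand with its 3' end pointing upstream.
The product runs from position 36 to position 157, so its length is 157 − 36 + 1 = 122 bp.

122 bp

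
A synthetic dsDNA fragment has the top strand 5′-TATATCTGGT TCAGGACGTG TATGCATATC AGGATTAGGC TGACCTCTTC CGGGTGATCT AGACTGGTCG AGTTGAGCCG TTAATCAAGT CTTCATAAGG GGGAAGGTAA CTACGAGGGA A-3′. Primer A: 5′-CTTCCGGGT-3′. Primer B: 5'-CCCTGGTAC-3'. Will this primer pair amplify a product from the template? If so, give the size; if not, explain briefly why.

Primer B (CCCTGGTAC) does not match the top strand, and its reverse complement GTACCAGGG does not match either.
With no annealing site for primer B, no amplification occurs.

No product — primer B has no binding site in the template.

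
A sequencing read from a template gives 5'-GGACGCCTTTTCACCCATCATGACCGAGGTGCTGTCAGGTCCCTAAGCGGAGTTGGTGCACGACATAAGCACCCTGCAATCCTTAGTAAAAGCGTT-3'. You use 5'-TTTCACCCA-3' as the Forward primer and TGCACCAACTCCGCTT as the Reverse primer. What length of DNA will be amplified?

Forward primer TTTCACCCA is found on the top strand at positions 9–17.
The reverse primer's reverse complement is AAGCGGAGTTGGTGCA, which matches the template at positions 45–60.
The product runs from position 9 to position 60, so its length is 60 − 9 + 1 = 52 bp.

52 bp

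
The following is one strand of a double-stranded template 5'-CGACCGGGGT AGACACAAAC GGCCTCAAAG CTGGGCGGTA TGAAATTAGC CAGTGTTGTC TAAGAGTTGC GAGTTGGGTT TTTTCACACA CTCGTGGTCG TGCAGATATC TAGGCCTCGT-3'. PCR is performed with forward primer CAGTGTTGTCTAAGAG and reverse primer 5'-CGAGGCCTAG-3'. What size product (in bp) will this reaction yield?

The forward primer matches the template at positions 51–66.
Taking the reverse complement of CGAGGCCTAG gives CTAGGCCTCG, found at positions 110–119 on the template; the primer anneals here to the top strand with its 3' end pointing upstream.
Product length = (reverse-primer end) − (forward-primer start) + 1 = 119 − 51 + 1 = 69 bp.

69 bp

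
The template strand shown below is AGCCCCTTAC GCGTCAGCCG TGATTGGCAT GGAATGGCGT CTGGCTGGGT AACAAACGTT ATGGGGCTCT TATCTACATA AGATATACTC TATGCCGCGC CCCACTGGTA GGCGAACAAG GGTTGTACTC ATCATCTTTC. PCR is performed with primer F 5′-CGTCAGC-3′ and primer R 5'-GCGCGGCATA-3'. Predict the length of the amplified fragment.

Scanning the template, CGTCAGC occurs at positions 12–18; this primer anneals to the bottom strand there with its 3' end pointing downstream.
The reverse primer's reverse complement is TATGCCGCGC, which matches the template at positions 91–100.
Amplicon spans positions 12–100: 89 bp.

89 bp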